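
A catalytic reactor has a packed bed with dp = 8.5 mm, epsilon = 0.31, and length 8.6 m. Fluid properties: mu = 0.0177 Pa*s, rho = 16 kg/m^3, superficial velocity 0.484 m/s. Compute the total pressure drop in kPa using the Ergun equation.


dp = 8.5 mm = 0.0085 m
Viscous term = 150*0.0177*0.484*(1-0.31)^2 / (0.0085^2*0.31^3) = 284240
Inertial term = 1.75*16*0.484^2*(1-0.31) / (0.0085*0.31^3) = 17872.9
dP/L = 284240 + 17872.9 = 302113 Pa/m
dP = 302113 * 8.6 / 1000 = 2598 kPa

2598 kPa


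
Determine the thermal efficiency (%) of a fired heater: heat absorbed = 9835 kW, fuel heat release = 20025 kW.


Furnace efficiency = Q_absorbed / Q_fuel * 100
= 9835 / 20025 * 100 = 49.11

49.11 %


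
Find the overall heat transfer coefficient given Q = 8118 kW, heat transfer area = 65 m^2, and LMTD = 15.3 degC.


From Q = U*A*LMTD, U = Q / (A * LMTD)
U = 8118 / (65 * 15.3) = 8118 / 994.5 = 8.163

8.163 kW/(m^2*K)


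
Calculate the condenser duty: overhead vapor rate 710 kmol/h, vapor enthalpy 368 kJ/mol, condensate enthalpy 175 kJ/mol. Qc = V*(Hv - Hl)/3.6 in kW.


Qc = 710 * (368 - 175) / 3.6 = 710 * 193 / 3.6 = 38060

38060 kW


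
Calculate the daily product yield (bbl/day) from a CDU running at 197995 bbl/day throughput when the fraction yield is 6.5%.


Crude throughput = 197995 bbl/day
Fraction yield = 6.5%
yield = throughput * fraction / 100
yield = 197995 * 6.5 / 100 = 12869.675

12869.675 bbl/day


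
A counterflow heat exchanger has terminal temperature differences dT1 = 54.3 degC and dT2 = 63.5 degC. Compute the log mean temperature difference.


LMTD = (dT1 - dT2) / ln(dT1/dT2)
= (54.3 - 63.5) / ln(54.3 / 63.5) = -9.2 / -0.156516 = 58.78

58.78 degC


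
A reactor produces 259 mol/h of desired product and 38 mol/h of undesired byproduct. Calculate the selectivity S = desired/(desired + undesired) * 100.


Selectivity = desired / (desired + undesired) * 100
Total products = 259 + 38 = 297 mol/h
S = 259 / 297 * 100
= 0.8721 * 100
= 87.21 %

87.21 %


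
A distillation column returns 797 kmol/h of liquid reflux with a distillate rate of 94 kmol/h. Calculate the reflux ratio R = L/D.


Reflux ratio definition: R = L / D (liquid returned / distillate withdrawn)
L = 797 kmol/h, D = 94 kmol/h
R = 797 / 94 = 8.479

8.479


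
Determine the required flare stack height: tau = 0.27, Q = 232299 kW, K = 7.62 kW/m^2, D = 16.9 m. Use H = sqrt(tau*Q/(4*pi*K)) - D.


tau*Q/(4*pi*K) = 0.27 * 232299 / (4 * pi * 7.62) = 655.007
sqrt(655.007) = 25.5931
H = 25.5931 - 16.9 = 8.693

8.693 m


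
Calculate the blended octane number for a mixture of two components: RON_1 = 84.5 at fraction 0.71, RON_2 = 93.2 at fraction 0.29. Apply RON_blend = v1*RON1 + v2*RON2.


Linear blending: RON_blend = sum(vi * RONi)
Contribution 1: 0.71 * 84.5 = 59.995
Contribution 2: 0.29 * 93.2 = 27.028
RON_blend = 59.995 + 27.028 = 87.023

87.023


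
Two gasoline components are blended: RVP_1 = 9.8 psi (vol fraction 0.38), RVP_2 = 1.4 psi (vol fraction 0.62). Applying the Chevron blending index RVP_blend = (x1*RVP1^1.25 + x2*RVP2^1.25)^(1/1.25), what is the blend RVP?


Chevron index: RVP_blend = (sum xi*RVPi^1.25)^(1/1.25)
RVP^1.25 terms: 0.38 * 9.8^1.25 + 0.62 * 1.4^1.25 = 7.53312
RVP_blend = 7.53312^(1/1.25) = 5.030

5.030 psi


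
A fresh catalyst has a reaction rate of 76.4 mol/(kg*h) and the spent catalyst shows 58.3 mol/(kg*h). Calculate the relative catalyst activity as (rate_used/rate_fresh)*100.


Activity (%) = (rate_used / rate_fresh) * 100
rate_used = 58.3, rate_fresh = 76.4
= (58.3 / 76.4) * 100
= 0.7631 * 100 = 76.31

76.31 %


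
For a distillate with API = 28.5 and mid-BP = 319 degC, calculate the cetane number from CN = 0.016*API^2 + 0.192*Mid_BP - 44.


CN = 0.016 * 28.5^2 + 0.192 * 319 - 44
CN = 12.996 + 61.248 - 44 = 30.244

30.244


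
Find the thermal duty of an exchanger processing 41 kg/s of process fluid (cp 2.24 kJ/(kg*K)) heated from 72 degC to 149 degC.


Q = m_dot * cp * delta_T
delta_T = 149 - 72 = 77 K
Q = 41 * 2.24 * 77
= 91.84 * 77
= 7071.68 kW

7071.68 kW


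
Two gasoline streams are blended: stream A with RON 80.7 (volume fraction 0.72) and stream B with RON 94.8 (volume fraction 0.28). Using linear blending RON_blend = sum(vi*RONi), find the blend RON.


Linear blending: RON_blend = sum(vi * RONi)
Contribution 1: 0.72 * 80.7 = 58.104
Contribution 2: 0.28 * 94.8 = 26.544
RON_blend = 58.104 + 26.544 = 84.648

84.648


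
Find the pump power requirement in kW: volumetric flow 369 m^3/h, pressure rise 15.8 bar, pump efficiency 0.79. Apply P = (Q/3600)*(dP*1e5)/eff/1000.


Q = 369 / 3600 = 0.1025 m^3/s
P = 0.1025 * (15.8 * 1e5) / 0.79 / 1000 = 205.0

205.0 kW


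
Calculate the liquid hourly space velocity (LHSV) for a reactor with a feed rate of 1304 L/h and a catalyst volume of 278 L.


LHSV = volumetric feed rate / catalyst volume
= 1304 L/h / 278 L
= 4.691 h^-1

4.691 h^-1


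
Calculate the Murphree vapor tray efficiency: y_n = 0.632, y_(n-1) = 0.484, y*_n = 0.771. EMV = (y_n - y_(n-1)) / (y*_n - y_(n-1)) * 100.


Murphree vapor efficiency: EMV = (y_n - y_(n-1)) / (y*_n - y_(n-1)) * 100
EMV = (0.632 - 0.484) / (0.771 - 0.484) * 100 = 0.148 / 0.287 * 100 = 51.57

51.57 %


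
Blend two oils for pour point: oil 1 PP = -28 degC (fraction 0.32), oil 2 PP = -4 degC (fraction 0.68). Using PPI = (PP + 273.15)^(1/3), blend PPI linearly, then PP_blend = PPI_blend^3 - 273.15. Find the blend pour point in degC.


PPI_1 = (-28 + 273.15)^(1/3) = 6.258601
PPI_2 = (-4 + 273.15)^(1/3) = 6.456514
PPI_blend = 0.32 * 6.258601 + 0.68 * 6.456514 = 6.393182
PP_blend = 6.393182^3 - 273.15 = 261.3071 - 273.15 = -11.84

-11.84 degC


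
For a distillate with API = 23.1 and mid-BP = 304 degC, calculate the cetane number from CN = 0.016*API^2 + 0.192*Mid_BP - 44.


CN = 0.016 * 23.1^2 + 0.192 * 304 - 44
CN = 8.53776 + 58.368 - 44 = 22.90576

22.90576


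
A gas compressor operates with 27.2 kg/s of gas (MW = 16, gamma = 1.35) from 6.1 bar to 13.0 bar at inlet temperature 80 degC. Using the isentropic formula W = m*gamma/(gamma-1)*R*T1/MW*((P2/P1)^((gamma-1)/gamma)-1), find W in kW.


Isentropic work: W = m*(gamma/(gamma-1))*(R*T1/MW)*((P2/P1)^((gamma-1)/gamma) - 1)
T1 = 80 + 273.15 = 353.15 K
Pressure ratio = 13.0 / 6.1 = 2.13115
Exponent = (1.35 - 1)/1.35 = 0.259259
(P2/P1)^exp - 1 = 2.13115^0.259259 - 1 = 0.216735
W = 27.2 * 1.35 / 0.35 * 8.314 * 353.15 / 16 * 0.216735 = 4173

4173 kW


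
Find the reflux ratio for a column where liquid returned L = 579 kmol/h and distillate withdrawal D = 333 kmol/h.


Reflux ratio definition: R = L / D (liquid returned / distillate withdrawn)
L = 579 kmol/h, D = 333 kmol/h
R = 579 / 333 = 1.739

1.739


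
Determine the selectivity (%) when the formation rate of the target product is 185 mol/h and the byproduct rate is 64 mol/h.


Selectivity = desired / (desired + undesired) * 100
Total products = 185 + 64 = 249 mol/h
S = 185 / 249 * 100
= 0.7430 * 100
= 74.30 %

74.30 %


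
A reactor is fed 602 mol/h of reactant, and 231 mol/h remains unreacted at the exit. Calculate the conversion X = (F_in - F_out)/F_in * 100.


X = (F_in - F_out) / F_in * 100
Moles reacted = 602 - 231 = 371
X = 371 / 602 * 100
= 0.6163 * 100
= 61.63 %

61.63 %


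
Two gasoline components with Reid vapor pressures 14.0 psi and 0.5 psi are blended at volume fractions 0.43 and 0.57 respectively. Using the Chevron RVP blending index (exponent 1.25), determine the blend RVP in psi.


Chevron index: RVP_blend = (sum xi*RVPi^1.25)^(1/1.25)
RVP^1.25 terms: 0.43 * 14.0^1.25 + 0.57 * 0.5^1.25 = 11.8844
RVP_blend = 11.8844^(1/1.25) = 7.244

7.244 psi


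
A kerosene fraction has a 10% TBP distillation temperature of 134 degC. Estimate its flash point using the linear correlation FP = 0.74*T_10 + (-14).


FP = 0.74 * 134 + (-14) = 85.16

85.16 degC


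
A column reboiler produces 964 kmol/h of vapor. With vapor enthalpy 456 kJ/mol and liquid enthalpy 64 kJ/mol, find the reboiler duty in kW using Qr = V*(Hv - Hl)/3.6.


Qr = 964 * (456 - 64) / 3.6 = 964 * 392 / 3.6 = 105000

105000 kW


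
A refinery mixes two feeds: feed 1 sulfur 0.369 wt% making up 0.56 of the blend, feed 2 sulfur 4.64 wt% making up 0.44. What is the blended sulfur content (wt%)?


Linear sulfur blending: S_blend = x1*S1 + x2*S2
Contribution 1: 0.56 * 0.369 = 0.20664 wt%
Contribution 2: 0.44 * 4.64 = 2.0416 wt%
S_blend = 0.20664 + 2.0416 = 2.24824

2.24824 wt%


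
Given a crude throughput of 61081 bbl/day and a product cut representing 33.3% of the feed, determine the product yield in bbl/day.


Crude throughput = 61081 bbl/day
Fraction yield = 33.3%
yield = throughput * fraction / 100
yield = 61081 * 33.3 / 100 = 20339.973

20339.973 bbl/day


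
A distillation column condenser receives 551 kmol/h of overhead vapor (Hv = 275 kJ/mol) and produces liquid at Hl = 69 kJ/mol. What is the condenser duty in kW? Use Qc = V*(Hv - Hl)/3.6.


Qc = 551 * (275 - 69) / 3.6 = 551 * 206 / 3.6 = 31530

31530 kW


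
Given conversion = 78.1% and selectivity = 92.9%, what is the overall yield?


Overall yield = conversion (%) * selectivity (%) / 100
Conversion = 78.1%, Selectivity = 92.9%
Y = 78.1 * 92.9 / 100
= 72.5549 %

72.5549 %


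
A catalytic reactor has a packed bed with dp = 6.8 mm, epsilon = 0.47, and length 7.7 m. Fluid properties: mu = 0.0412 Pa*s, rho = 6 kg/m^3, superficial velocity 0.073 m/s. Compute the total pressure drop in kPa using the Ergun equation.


dp = 6.8 mm = 0.0068 m
Viscous term = 150*0.0412*0.073*(1-0.47)^2 / (0.0068^2*0.47^3) = 26396.8
Inertial term = 1.75*6*0.073^2*(1-0.47) / (0.0068*0.47^3) = 42.0057
dP/L = 26396.8 + 42.0057 = 26438.8 Pa/m
dP = 26438.8 * 7.7 / 1000 = 203.6 kPa

203.6 kPa


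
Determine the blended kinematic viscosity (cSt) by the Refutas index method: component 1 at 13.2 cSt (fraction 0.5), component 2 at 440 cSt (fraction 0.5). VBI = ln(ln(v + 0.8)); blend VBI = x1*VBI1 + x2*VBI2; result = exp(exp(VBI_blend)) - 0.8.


Refutas method: VBN_i = 14.534*ln(ln(visc_i + 0.8)) + 10.975, blended linearly by mass fraction; since VBN is linear in VBI_i = ln(ln(visc_i + 0.8)) and the fractions sum to 1, blend VBI directly: visc = exp(exp(VBI_blend)) - 0.8
VBI_1 = ln(ln(13.2 + 0.8)) = 0.970422
VBI_2 = ln(ln(440 + 0.8)) = 1.80642
VBI_blend = 0.5 * 0.970422 + 0.5 * 1.80642 = 1.38842
visc_blend = exp(exp(1.38842)) - 0.8 = 54.26

54.26 cSt


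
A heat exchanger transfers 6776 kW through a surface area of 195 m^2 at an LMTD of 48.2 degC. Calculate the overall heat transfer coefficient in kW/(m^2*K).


From Q = U*A*LMTD, U = Q / (A * LMTD)
U = 6776 / (195 * 48.2) = 6776 / 9399 = 0.7209

0.7209 kW/(m^2*K)


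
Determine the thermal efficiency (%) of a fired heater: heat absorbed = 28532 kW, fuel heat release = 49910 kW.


Furnace efficiency = Q_absorbed / Q_fuel * 100
= 28532 / 49910 * 100 = 57.17

57.17 %


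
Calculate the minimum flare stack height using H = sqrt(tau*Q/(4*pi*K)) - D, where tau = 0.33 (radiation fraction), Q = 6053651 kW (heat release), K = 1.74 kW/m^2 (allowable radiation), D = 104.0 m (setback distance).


tau*Q/(4*pi*K) = 0.33 * 6053651 / (4 * pi * 1.74) = 91363.4
sqrt(91363.4) = 302.264
H = 302.264 - 104.0 = 198.3

198.3 m


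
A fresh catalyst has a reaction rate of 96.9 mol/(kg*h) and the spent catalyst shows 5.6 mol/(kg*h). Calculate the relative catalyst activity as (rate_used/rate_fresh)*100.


Activity (%) = (rate_used / rate_fresh) * 100
rate_used = 5.6, rate_fresh = 96.9
= (5.6 / 96.9) * 100
= 0.05779 * 100 = 5.779

5.779 %


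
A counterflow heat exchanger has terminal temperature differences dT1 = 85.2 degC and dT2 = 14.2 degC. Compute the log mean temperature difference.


LMTD = (dT1 - dT2) / ln(dT1/dT2)
= (85.2 - 14.2) / ln(85.2 / 14.2) = 71 / 1.79176 = 39.63

39.63 degC


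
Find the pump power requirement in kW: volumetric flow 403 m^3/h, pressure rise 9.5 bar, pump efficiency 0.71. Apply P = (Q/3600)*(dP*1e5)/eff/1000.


Q = 403 / 3600 = 0.111944 m^3/s
P = 0.111944 * (9.5 * 1e5) / 0.71 / 1000 = 149.8

149.8 kW


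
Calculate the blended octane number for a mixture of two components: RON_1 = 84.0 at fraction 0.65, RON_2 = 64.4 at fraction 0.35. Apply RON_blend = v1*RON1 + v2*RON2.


Linear blending: RON_blend = sum(vi * RONi)
Contribution 1: 0.65 * 84.0 = 54.6
Contribution 2: 0.35 * 64.4 = 22.54
RON_blend = 54.6 + 22.54 = 77.14

77.14


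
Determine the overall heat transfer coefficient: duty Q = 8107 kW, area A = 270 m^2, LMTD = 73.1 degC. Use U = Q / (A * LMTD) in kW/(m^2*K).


From Q = U*A*LMTD, U = Q / (A * LMTD)
U = 8107 / (270 * 73.1) = 8107 / 19737 = 0.4108

0.4108 kW/(m^2*K)


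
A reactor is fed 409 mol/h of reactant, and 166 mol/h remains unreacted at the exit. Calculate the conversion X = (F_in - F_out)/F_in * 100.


X = (F_in - F_out) / F_in * 100
Moles reacted = 409 - 166 = 243
X = 243 / 409 * 100
= 0.5941 * 100
= 59.41 %

59.41 %


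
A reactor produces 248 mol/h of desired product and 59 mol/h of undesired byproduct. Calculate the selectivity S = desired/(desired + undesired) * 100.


Selectivity = desired / (desired + undesired) * 100
Total products = 248 + 59 = 307 mol/h
S = 248 / 307 * 100
= 0.8078 * 100
= 80.78 %

80.78 %


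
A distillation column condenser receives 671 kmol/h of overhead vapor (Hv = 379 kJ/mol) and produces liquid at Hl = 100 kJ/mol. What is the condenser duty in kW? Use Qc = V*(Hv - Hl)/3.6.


Qc = 671 * (379 - 100) / 3.6 = 671 * 279 / 3.6 = 52000

52000 kW


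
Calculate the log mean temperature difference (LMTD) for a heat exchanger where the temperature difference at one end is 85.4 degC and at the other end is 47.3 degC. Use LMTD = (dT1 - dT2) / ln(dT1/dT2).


LMTD = (dT1 - dT2) / ln(dT1/dT2)
= (85.4 - 47.3) / ln(85.4 / 47.3) = 38.1 / 0.590836 = 64.48

64.48 degC


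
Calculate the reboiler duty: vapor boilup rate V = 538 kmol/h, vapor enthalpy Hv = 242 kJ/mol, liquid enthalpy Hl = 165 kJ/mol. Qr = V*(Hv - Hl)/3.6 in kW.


Qr = 538 * (242 - 165) / 3.6 = 538 * 77 / 3.6 = 11510

11510 kW


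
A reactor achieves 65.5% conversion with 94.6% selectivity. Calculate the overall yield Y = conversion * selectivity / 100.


Overall yield = conversion (%) * selectivity (%) / 100
Conversion = 65.5%, Selectivity = 94.6%
Y = 65.5 * 94.6 / 100
= 61.963 %

61.963 %


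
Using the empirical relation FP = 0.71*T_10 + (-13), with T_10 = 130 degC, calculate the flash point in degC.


FP = 0.71 * 130 + (-13) = 79.3

79.3 degC


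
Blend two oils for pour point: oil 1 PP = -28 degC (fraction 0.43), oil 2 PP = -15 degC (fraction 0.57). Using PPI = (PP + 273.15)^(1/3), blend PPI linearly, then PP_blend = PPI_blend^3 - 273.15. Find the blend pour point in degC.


PPI_1 = (-28 + 273.15)^(1/3) = 6.258601
PPI_2 = (-15 + 273.15)^(1/3) = 6.36733
PPI_blend = 0.43 * 6.258601 + 0.57 * 6.36733 = 6.320577
PP_blend = 6.320577^3 - 273.15 = 252.5051 - 273.15 = -20.64

-20.64 degC


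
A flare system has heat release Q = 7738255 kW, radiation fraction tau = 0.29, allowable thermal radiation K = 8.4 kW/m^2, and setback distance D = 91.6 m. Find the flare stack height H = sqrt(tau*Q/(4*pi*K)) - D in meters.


tau*Q/(4*pi*K) = 0.29 * 7738255 / (4 * pi * 8.4) = 21259.4
sqrt(21259.4) = 145.806
H = 145.806 - 91.6 = 54.21

54.21 m


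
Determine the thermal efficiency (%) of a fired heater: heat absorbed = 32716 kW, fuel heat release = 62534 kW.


Furnace efficiency = Q_absorbed / Q_fuel * 100
= 32716 / 62534 * 100 = 52.32

52.32 %


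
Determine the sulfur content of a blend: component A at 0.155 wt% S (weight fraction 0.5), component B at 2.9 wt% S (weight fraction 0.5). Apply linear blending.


Linear sulfur blending: S_blend = x1*S1 + x2*S2
Contribution 1: 0.5 * 0.155 = 0.0775 wt%
Contribution 2: 0.5 * 2.9 = 1.45 wt%
S_blend = 0.0775 + 1.45 = 1.5275

1.5275 wt%


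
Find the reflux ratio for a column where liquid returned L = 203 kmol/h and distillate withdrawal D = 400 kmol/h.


Reflux ratio definition: R = L / D (liquid returned / distillate withdrawn)
L = 203 kmol/h, D = 400 kmol/h
R = 203 / 400 = 0.5075

0.5075


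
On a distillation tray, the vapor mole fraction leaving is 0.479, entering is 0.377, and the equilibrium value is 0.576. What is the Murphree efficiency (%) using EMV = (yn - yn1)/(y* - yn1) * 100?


Murphree vapor efficiency: EMV = (y_n - y_(n-1)) / (y*_n - y_(n-1)) * 100
EMV = (0.479 - 0.377) / (0.576 - 0.377) * 100 = 0.102 / 0.199 * 100 = 51.26

51.26 %


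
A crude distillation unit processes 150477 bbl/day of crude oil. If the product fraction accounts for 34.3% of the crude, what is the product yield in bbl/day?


Crude throughput = 150477 bbl/day
Fraction yield = 34.3%
yield = throughput * fraction / 100
yield = 150477 * 34.3 / 100 = 51613.611

51613.611 bbl/day


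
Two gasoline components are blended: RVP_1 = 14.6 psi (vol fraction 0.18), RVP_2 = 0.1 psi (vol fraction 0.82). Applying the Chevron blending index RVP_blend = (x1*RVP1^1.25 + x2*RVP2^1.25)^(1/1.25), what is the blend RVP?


Chevron index: RVP_blend = (sum xi*RVPi^1.25)^(1/1.25)
RVP^1.25 terms: 0.18 * 14.6^1.25 + 0.82 * 0.1^1.25 = 5.18316
RVP_blend = 5.18316^(1/1.25) = 3.730

3.730 psi


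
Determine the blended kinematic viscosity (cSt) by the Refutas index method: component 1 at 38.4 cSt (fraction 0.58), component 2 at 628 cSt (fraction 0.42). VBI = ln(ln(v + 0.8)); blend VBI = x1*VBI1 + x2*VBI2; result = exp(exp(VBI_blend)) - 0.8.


Refutas method: VBN_i = 14.534*ln(ln(visc_i + 0.8)) + 10.975, blended linearly by mass fraction; since VBN is linear in VBI_i = ln(ln(visc_i + 0.8)) and the fractions sum to 1, blend VBI directly: visc = exp(exp(VBI_blend)) - 0.8
VBI_1 = ln(ln(38.4 + 0.8)) = 1.29983
VBI_2 = ln(ln(628 + 0.8)) = 1.86312
VBI_blend = 0.58 * 1.29983 + 0.42 * 1.86312 = 1.53641
visc_blend = exp(exp(1.53641)) - 0.8 = 103.6

103.6 cSt


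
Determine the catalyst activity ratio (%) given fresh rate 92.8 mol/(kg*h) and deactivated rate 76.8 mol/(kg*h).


Activity (%) = (rate_used / rate_fresh) * 100
rate_used = 76.8, rate_fresh = 92.8
= (76.8 / 92.8) * 100
= 0.8276 * 100 = 82.76

82.76 %


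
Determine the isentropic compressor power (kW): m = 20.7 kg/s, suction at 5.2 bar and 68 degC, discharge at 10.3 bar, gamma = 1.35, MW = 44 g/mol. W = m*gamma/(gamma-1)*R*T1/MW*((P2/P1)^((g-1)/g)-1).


Isentropic work: W = m*(gamma/(gamma-1))*(R*T1/MW)*((P2/P1)^((gamma-1)/gamma) - 1)
T1 = 68 + 273.15 = 341.15 K
Pressure ratio = 10.3 / 5.2 = 1.98077
Exponent = (1.35 - 1)/1.35 = 0.259259
(P2/P1)^exp - 1 = 1.98077^0.259259 - 1 = 0.19387
W = 20.7 * 1.35 / 0.35 * 8.314 * 341.15 / 44 * 0.19387 = 997.8

997.8 kW


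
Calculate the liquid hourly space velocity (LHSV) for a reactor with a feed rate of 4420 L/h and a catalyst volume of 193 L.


LHSV = volumetric feed rate / catalyst volume
= 4420 L/h / 193 L
= 22.90 h^-1

22.90 h^-1


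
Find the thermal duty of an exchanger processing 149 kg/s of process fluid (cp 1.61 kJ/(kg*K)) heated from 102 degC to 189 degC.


Q = m_dot * cp * delta_T
delta_T = 189 - 102 = 87 K
Q = 149 * 1.61 * 87
= 239.89 * 87
= 20870.43 kW

20870.43 kW


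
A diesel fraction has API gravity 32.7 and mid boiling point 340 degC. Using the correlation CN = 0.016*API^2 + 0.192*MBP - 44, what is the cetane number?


CN = 0.016 * 32.7^2 + 0.192 * 340 - 44
CN = 17.10864 + 65.28 - 44 = 38.38864

38.38864


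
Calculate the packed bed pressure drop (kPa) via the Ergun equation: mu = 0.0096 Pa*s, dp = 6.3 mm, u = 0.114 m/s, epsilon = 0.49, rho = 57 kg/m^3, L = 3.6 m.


dp = 6.3 mm = 0.0063 m
Viscous term = 150*0.0096*0.114*(1-0.49)^2 / (0.0063^2*0.49^3) = 9144.05
Inertial term = 1.75*57*0.114^2*(1-0.49) / (0.0063*0.49^3) = 891.998
dP/L = 9144.05 + 891.998 = 10036 Pa/m
dP = 10036 * 3.6 / 1000 = 36.13 kPa

36.13 kPa


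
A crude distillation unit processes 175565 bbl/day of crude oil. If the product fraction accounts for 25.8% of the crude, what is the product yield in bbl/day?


Crude throughput = 175565 bbl/day
Fraction yield = 25.8%
yield = throughput * fraction / 100
yield = 175565 * 25.8 / 100 = 45295.77

45295.77 bbl/day


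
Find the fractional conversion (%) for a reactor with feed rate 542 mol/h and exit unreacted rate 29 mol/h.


X = (F_in - F_out) / F_in * 100
Moles reacted = 542 - 29 = 513
X = 513 / 542 * 100
= 0.9465 * 100
= 94.65 %

94.65 %


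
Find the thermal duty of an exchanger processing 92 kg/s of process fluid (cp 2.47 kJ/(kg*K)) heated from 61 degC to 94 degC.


Q = m_dot * cp * delta_T
delta_T = 94 - 61 = 33 K
Q = 92 * 2.47 * 33
= 227.24 * 33
= 7498.92 kW

7498.92 kW


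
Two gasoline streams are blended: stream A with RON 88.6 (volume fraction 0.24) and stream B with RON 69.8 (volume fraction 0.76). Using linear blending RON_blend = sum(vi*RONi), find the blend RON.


Linear blending: RON_blend = sum(vi * RONi)
Contribution 1: 0.24 * 88.6 = 21.264
Contribution 2: 0.76 * 69.8 = 53.048
RON_blend = 21.264 + 53.048 = 74.312

74.312


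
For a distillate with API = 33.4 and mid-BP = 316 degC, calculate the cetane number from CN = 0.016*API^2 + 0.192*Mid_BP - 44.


CN = 0.016 * 33.4^2 + 0.192 * 316 - 44
CN = 17.84896 + 60.672 - 44 = 34.52096

34.52096


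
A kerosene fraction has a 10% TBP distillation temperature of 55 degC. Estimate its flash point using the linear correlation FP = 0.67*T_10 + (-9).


FP = 0.67 * 55 + (-9) = 27.85

27.85 degC


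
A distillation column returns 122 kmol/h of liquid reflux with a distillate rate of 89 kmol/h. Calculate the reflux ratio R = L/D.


Reflux ratio definition: R = L / D (liquid returned / distillate withdrawn)
L = 122 kmol/h, D = 89 kmol/h
R = 122 / 89 = 1.371

1.371


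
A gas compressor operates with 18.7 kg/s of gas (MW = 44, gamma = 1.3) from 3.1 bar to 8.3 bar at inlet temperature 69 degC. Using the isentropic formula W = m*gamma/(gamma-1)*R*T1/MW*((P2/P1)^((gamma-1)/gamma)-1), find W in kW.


Isentropic work: W = m*(gamma/(gamma-1))*(R*T1/MW)*((P2/P1)^((gamma-1)/gamma) - 1)
T1 = 69 + 273.15 = 342.15 K
Pressure ratio = 8.3 / 3.1 = 2.67742
Exponent = (1.3 - 1)/1.3 = 0.230769
(P2/P1)^exp - 1 = 2.67742^0.230769 - 1 = 0.255173
W = 18.7 * 1.3 / 0.3 * 8.314 * 342.15 / 44 * 0.255173 = 1337

1337 kW


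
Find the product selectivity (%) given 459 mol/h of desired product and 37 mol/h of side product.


Selectivity = desired / (desired + undesired) * 100
Total products = 459 + 37 = 496 mol/h
S = 459 / 496 * 100
= 0.9254 * 100
= 92.54 %

92.54 %


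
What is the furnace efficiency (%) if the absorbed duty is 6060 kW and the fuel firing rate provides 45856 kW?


Furnace efficiency = Q_absorbed / Q_fuel * 100
= 6060 / 45856 * 100 = 13.22

13.22 %


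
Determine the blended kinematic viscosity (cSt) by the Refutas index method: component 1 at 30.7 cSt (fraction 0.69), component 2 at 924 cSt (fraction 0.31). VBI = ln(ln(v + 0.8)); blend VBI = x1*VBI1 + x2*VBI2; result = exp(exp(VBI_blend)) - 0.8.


Refutas method: VBN_i = 14.534*ln(ln(visc_i + 0.8)) + 10.975, blended linearly by mass fraction; since VBN is linear in VBI_i = ln(ln(visc_i + 0.8)) and the fractions sum to 1, blend VBI directly: visc = exp(exp(VBI_blend)) - 0.8
VBI_1 = ln(ln(30.7 + 0.8)) = 1.23837
VBI_2 = ln(ln(924 + 0.8)) = 1.92126
VBI_blend = 0.69 * 1.23837 + 0.31 * 1.92126 = 1.45007
visc_blend = exp(exp(1.45007)) - 0.8 = 70.25

70.25 cSt


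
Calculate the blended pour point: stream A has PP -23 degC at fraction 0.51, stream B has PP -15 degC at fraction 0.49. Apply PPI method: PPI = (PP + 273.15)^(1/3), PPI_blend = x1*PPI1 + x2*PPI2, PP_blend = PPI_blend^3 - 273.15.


PPI_1 = (-23 + 273.15)^(1/3) = 6.300865
PPI_2 = (-15 + 273.15)^(1/3) = 6.36733
PPI_blend = 0.51 * 6.300865 + 0.49 * 6.36733 = 6.333433
PP_blend = 6.333433^3 - 273.15 = 254.049 - 273.15 = -19.1

-19.1 degC


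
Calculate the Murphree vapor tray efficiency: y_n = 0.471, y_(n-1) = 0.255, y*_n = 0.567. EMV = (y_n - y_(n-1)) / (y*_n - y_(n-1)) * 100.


Murphree vapor efficiency: EMV = (y_n - y_(n-1)) / (y*_n - y_(n-1)) * 100
EMV = (0.471 - 0.255) / (0.567 - 0.255) * 100 = 0.216 / 0.312 * 100 = 69.23

69.23 %


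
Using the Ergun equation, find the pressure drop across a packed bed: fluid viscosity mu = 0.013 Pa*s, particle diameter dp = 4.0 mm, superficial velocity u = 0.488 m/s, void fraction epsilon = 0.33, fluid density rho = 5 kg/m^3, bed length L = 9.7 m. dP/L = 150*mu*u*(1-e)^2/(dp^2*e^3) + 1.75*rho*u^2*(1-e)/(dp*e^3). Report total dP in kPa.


dp = 4.0 mm = 0.004 m
Viscous term = 150*0.013*0.488*(1-0.33)^2 / (0.004^2*0.33^3) = 742920
Inertial term = 1.75*5*0.488^2*(1-0.33) / (0.004*0.33^3) = 9712.27
dP/L = 742920 + 9712.27 = 752632 Pa/m
dP = 752632 * 9.7 / 1000 = 7301 kPa

7301 kPa


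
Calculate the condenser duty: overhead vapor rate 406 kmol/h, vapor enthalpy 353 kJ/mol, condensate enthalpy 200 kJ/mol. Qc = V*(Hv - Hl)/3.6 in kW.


Qc = 406 * (353 - 200) / 3.6 = 406 * 153 / 3.6 = 17260

17260 kW


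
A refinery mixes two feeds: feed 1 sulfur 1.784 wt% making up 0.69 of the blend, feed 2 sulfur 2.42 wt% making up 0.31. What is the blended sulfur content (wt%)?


Linear sulfur blending: S_blend = x1*S1 + x2*S2
Contribution 1: 0.69 * 1.784 = 1.23096 wt%
Contribution 2: 0.31 * 2.42 = 0.7502 wt%
S_blend = 1.23096 + 0.7502 = 1.98116

1.98116 wt%


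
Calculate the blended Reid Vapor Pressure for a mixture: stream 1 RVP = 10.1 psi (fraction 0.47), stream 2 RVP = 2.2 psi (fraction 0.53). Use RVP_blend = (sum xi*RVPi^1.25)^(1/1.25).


Chevron index: RVP_blend = (sum xi*RVPi^1.25)^(1/1.25)
RVP^1.25 terms: 0.47 * 10.1^1.25 + 0.53 * 2.2^1.25 = 9.88257
RVP_blend = 9.88257^(1/1.25) = 6.250

6.250 psi


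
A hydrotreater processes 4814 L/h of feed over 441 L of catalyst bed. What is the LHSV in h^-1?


LHSV = volumetric feed rate / catalyst volume
= 4814 L/h / 441 L
= 10.92 h^-1

10.92 h^-1


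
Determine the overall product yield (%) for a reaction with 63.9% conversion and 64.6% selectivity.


Overall yield = conversion (%) * selectivity (%) / 100
Conversion = 63.9%, Selectivity = 64.6%
Y = 63.9 * 64.6 / 100
= 41.2794 %

41.2794 %


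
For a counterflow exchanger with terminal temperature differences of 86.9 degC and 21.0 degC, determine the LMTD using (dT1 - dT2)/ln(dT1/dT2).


LMTD = (dT1 - dT2) / ln(dT1/dT2)
= (86.9 - 21.0) / ln(86.9 / 21.0) = 65.9 / 1.42024 = 46.40

46.40 degC


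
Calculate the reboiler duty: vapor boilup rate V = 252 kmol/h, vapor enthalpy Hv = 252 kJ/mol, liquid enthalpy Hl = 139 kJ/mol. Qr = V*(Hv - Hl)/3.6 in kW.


Qr = 252 * (252 - 139) / 3.6 = 252 * 113 / 3.6 = 7910

7910 kW


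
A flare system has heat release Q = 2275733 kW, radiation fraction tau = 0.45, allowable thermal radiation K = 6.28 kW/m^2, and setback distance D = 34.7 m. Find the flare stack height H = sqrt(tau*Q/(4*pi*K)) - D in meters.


tau*Q/(4*pi*K) = 0.45 * 2275733 / (4 * pi * 6.28) = 12976.7
sqrt(12976.7) = 113.915
H = 113.915 - 34.7 = 79.22

79.22 m


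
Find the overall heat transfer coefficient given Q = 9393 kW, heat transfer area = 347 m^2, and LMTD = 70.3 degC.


From Q = U*A*LMTD, U = Q / (A * LMTD)
U = 9393 / (347 * 70.3) = 9393 / 24394.1 = 0.3851

0.3851 kW/(m^2*K)


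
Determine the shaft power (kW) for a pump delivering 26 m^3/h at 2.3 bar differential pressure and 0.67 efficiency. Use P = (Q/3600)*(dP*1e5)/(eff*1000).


Q = 26 / 3600 = 0.00722222 m^3/s
P = 0.00722222 * (2.3 * 1e5) / 0.67 / 1000 = 2.479

2.479 kW


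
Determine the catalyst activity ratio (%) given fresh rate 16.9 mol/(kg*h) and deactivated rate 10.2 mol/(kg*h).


Activity (%) = (rate_used / rate_fresh) * 100
rate_used = 10.2, rate_fresh = 16.9
= (10.2 / 16.9) * 100
= 0.6036 * 100 = 60.36

60.36 %


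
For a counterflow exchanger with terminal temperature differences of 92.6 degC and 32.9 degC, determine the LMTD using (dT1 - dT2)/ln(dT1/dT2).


LMTD = (dT1 - dT2) / ln(dT1/dT2)
= (92.6 - 32.9) / ln(92.6 / 32.9) = 59.7 / 1.03482 = 57.69

57.69 degC


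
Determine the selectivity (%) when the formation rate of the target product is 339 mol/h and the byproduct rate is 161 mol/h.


Selectivity = desired / (desired + undesired) * 100
Total products = 339 + 161 = 500 mol/h
S = 339 / 500 * 100
= 0.6780 * 100
= 67.80 %

67.80 %


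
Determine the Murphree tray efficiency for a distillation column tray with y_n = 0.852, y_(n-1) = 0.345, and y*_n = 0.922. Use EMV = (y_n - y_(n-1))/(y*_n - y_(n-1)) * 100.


Murphree vapor efficiency: EMV = (y_n - y_(n-1)) / (y*_n - y_(n-1)) * 100
EMV = (0.852 - 0.345) / (0.922 - 0.345) * 100 = 0.507 / 0.577 * 100 = 87.87

87.87 %


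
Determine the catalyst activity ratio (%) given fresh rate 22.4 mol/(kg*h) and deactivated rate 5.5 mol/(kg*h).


Activity (%) = (rate_used / rate_fresh) * 100
rate_used = 5.5, rate_fresh = 22.4
= (5.5 / 22.4) * 100
= 0.2455 * 100 = 24.55

24.55 %


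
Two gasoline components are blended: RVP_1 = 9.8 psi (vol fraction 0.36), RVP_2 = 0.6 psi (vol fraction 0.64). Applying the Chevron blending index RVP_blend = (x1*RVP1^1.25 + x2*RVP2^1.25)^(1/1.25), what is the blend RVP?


Chevron index: RVP_blend = (sum xi*RVPi^1.25)^(1/1.25)
RVP^1.25 terms: 0.36 * 9.8^1.25 + 0.64 * 0.6^1.25 = 6.58013
RVP_blend = 6.58013^(1/1.25) = 4.514

4.514 psi


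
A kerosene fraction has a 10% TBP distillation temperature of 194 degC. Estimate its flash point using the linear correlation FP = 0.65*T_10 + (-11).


FP = 0.65 * 194 + (-11) = 115.1

115.1 degC


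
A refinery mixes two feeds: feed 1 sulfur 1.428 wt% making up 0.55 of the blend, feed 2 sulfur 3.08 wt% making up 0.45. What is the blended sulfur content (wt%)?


Linear sulfur blending: S_blend = x1*S1 + x2*S2
Contribution 1: 0.55 * 1.428 = 0.7854 wt%
Contribution 2: 0.45 * 3.08 = 1.386 wt%
S_blend = 0.7854 + 1.386 = 2.1714

2.1714 wt%


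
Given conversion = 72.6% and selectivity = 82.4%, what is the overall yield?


Overall yield = conversion (%) * selectivity (%) / 100
Conversion = 72.6%, Selectivity = 82.4%
Y = 72.6 * 82.4 / 100
= 59.8224 %

59.8224 %


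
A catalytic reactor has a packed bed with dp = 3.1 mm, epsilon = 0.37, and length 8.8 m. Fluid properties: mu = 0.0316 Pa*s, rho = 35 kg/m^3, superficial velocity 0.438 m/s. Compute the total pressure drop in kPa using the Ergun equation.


dp = 3.1 mm = 0.0031 m
Viscous term = 150*0.0316*0.438*(1-0.37)^2 / (0.0031^2*0.37^3) = 1692800
Inertial term = 1.75*35*0.438^2*(1-0.37) / (0.0031*0.37^3) = 47144.2
dP/L = 1692800 + 47144.2 = 1739940 Pa/m
dP = 1739940 * 8.8 / 1000 = 15310 kPa

15310 kPa


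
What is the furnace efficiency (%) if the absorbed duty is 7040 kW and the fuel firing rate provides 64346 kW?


Furnace efficiency = Q_absorbed / Q_fuel * 100
= 7040 / 64346 * 100 = 10.94

10.94 %


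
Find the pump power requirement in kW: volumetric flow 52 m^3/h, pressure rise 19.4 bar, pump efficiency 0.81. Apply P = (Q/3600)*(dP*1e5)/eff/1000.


Q = 52 / 3600 = 0.0144444 m^3/s
P = 0.0144444 * (19.4 * 1e5) / 0.81 / 1000 = 34.60

34.60 kW


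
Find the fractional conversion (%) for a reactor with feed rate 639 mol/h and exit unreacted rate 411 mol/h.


X = (F_in - F_out) / F_in * 100
Moles reacted = 639 - 411 = 228
X = 228 / 639 * 100
= 0.3568 * 100
= 35.68 %

35.68 %


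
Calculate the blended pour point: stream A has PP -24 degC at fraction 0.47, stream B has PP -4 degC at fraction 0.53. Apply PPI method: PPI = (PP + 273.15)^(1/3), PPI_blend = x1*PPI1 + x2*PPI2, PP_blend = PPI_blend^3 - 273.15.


PPI_1 = (-24 + 273.15)^(1/3) = 6.292458
PPI_2 = (-4 + 273.15)^(1/3) = 6.456514
PPI_blend = 0.47 * 6.292458 + 0.53 * 6.456514 = 6.379408
PP_blend = 6.379408^3 - 273.15 = 259.6218 - 273.15 = -13.53

-13.53 degC


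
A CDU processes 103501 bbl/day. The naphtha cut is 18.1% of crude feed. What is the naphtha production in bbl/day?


Crude throughput = 103501 bbl/day
Fraction yield = 18.1%
yield = throughput * fraction / 100
yield = 103501 * 18.1 / 100 = 18733.681

18733.681 bbl/day


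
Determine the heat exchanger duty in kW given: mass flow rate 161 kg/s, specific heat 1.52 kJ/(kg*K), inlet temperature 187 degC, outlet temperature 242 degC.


Q = m_dot * cp * delta_T
delta_T = 242 - 187 = 55 K
Q = 161 * 1.52 * 55
= 244.72 * 55
= 13459.6 kW

13459.6 kW


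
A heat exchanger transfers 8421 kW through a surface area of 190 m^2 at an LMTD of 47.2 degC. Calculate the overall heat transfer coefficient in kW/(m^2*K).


From Q = U*A*LMTD, U = Q / (A * LMTD)
U = 8421 / (190 * 47.2) = 8421 / 8968 = 0.9390

0.9390 kW/(m^2*K)


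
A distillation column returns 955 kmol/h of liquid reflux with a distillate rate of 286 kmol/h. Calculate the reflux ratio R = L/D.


Reflux ratio definition: R = L / D (liquid returned / distillate withdrawn)
L = 955 kmol/h, D = 286 kmol/h
R = 955 / 286 = 3.339

3.339


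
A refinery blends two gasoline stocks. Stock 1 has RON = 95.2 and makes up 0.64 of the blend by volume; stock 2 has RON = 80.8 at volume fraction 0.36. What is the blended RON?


Linear blending: RON_blend = sum(vi * RONi)
Contribution 1: 0.64 * 95.2 = 60.928
Contribution 2: 0.36 * 80.8 = 29.088
RON_blend = 60.928 + 29.088 = 90.016

90.016


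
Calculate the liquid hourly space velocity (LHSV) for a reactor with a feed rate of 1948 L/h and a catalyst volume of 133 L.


LHSV = volumetric feed rate / catalyst volume
= 1948 L/h / 133 L
= 14.65 h^-1

14.65 h^-1


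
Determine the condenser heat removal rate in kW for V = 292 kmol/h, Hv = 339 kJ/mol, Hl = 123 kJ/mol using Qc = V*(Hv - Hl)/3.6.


Qc = 292 * (339 - 123) / 3.6 = 292 * 216 / 3.6 = 17520

17520 kW


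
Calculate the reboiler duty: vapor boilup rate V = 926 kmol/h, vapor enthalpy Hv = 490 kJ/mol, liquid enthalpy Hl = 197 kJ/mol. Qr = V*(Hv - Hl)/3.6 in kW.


Qr = 926 * (490 - 197) / 3.6 = 926 * 293 / 3.6 = 75370

75370 kW


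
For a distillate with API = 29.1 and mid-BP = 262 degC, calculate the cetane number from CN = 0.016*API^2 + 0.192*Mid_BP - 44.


CN = 0.016 * 29.1^2 + 0.192 * 262 - 44
CN = 13.54896 + 50.304 - 44 = 19.85296

19.85296


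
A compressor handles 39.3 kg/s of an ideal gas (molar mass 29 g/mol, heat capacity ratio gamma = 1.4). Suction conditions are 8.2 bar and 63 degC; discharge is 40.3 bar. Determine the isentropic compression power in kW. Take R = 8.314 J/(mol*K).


Isentropic work: W = m*(gamma/(gamma-1))*(R*T1/MW)*((P2/P1)^((gamma-1)/gamma) - 1)
T1 = 63 + 273.15 = 336.15 K
Pressure ratio = 40.3 / 8.2 = 4.91463
Exponent = (1.4 - 1)/1.4 = 0.285714
(P2/P1)^exp - 1 = 4.91463^0.285714 - 1 = 0.576045
W = 39.3 * 1.4 / 0.4 * 8.314 * 336.15 / 29 * 0.576045 = 7636

7636 kW


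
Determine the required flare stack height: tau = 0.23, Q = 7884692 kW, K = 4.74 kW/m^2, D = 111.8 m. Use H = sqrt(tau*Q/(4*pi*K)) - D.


tau*Q/(4*pi*K) = 0.23 * 7884692 / (4 * pi * 4.74) = 30445.6
sqrt(30445.6) = 174.487
H = 174.487 - 111.8 = 62.69

62.69 m


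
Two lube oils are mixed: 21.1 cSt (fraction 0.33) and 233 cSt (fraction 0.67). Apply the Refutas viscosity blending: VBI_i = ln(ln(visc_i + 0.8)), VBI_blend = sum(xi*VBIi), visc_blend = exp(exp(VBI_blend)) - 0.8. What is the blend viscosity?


Refutas method: VBN_i = 14.534*ln(ln(visc_i + 0.8)) + 10.975, blended linearly by mass fraction; since VBN is linear in VBI_i = ln(ln(visc_i + 0.8)) and the fractions sum to 1, blend VBI directly: visc = exp(exp(VBI_blend)) - 0.8
VBI_1 = ln(ln(21.1 + 0.8)) = 1.12703
VBI_2 = ln(ln(233 + 0.8)) = 1.69643
VBI_blend = 0.33 * 1.12703 + 0.67 * 1.69643 = 1.50853
visc_blend = exp(exp(1.50853)) - 0.8 = 91.04

91.04 cSt


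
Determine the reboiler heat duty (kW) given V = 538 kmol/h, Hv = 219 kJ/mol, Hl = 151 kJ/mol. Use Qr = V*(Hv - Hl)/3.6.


Qr = 538 * (219 - 151) / 3.6 = 538 * 68 / 3.6 = 10160

10160 kW


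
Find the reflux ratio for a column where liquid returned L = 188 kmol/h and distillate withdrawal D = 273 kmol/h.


Reflux ratio definition: R = L / D (liquid returned / distillate withdrawn)
L = 188 kmol/h, D = 273 kmol/h
R = 188 / 273 = 0.6886

0.6886


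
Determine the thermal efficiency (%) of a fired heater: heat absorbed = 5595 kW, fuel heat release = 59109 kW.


Furnace efficiency = Q_absorbed / Q_fuel * 100
= 5595 / 59109 * 100 = 9.466

9.466 %


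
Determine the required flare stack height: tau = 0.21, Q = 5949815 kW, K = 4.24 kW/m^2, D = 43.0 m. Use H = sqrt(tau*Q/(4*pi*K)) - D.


tau*Q/(4*pi*K) = 0.21 * 5949815 / (4 * pi * 4.24) = 23450.2
sqrt(23450.2) = 153.135
H = 153.135 - 43.0 = 110.1

110.1 m


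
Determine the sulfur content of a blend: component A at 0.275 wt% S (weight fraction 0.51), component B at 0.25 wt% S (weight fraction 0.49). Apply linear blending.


Linear sulfur blending: S_blend = x1*S1 + x2*S2
Contribution 1: 0.51 * 0.275 = 0.14025 wt%
Contribution 2: 0.49 * 0.25 = 0.1225 wt%
S_blend = 0.14025 + 0.1225 = 0.26275

0.26275 wt%


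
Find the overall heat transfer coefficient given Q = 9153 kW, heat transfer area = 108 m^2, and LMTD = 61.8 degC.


From Q = U*A*LMTD, U = Q / (A * LMTD)
U = 9153 / (108 * 61.8) = 9153 / 6674.4 = 1.371

1.371 kW/(m^2*K)


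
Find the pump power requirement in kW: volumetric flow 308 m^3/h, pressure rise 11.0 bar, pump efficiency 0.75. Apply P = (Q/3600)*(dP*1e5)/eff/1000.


Q = 308 / 3600 = 0.0855556 m^3/s
P = 0.0855556 * (11.0 * 1e5) / 0.75 / 1000 = 125.5

125.5 kW


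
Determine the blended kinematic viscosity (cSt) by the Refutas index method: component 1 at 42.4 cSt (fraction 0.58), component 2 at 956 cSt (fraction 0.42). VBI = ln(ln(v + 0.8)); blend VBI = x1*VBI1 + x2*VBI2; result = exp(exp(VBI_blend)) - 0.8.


Refutas method: VBN_i = 14.534*ln(ln(visc_i + 0.8)) + 10.975, blended linearly by mass fraction; since VBN is linear in VBI_i = ln(ln(visc_i + 0.8)) and the fractions sum to 1, blend VBI directly: visc = exp(exp(VBI_blend)) - 0.8
VBI_1 = ln(ln(42.4 + 0.8)) = 1.32597
VBI_2 = ln(ln(956 + 0.8)) = 1.92623
VBI_blend = 0.58 * 1.32597 + 0.42 * 1.92623 = 1.57808
visc_blend = exp(exp(1.57808)) - 0.8 = 126.4

126.4 cSt


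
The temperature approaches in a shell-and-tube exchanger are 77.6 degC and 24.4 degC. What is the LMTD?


LMTD = (dT1 - dT2) / ln(dT1/dT2)
= (77.6 - 24.4) / ln(77.6 / 24.4) = 53.2 / 1.15698 = 45.98

45.98 degC


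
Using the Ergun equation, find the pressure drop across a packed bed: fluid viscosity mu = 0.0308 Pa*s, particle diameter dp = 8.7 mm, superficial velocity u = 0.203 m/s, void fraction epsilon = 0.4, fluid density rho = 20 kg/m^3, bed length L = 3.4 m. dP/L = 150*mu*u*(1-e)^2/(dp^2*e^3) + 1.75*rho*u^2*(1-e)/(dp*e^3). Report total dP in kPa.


dp = 8.7 mm = 0.0087 m
Viscous term = 150*0.0308*0.203*(1-0.4)^2 / (0.0087^2*0.4^3) = 69698.3
Inertial term = 1.75*20*0.203^2*(1-0.4) / (0.0087*0.4^3) = 1554.22
dP/L = 69698.3 + 1554.22 = 71252.5 Pa/m
dP = 71252.5 * 3.4 / 1000 = 242.3 kPa

242.3 kPa


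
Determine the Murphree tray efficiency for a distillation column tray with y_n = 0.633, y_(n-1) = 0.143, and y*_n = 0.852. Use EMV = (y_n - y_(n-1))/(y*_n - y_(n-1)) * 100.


Murphree vapor efficiency: EMV = (y_n - y_(n-1)) / (y*_n - y_(n-1)) * 100
EMV = (0.633 - 0.143) / (0.852 - 0.143) * 100 = 0.49 / 0.709 * 100 = 69.11

69.11 %


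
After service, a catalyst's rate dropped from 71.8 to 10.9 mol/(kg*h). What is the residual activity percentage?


Activity (%) = (rate_used / rate_fresh) * 100
rate_used = 10.9, rate_fresh = 71.8
= (10.9 / 71.8) * 100
= 0.1518 * 100 = 15.18

15.18 %


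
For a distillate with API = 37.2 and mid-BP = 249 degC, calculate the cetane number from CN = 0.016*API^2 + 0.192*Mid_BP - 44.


CN = 0.016 * 37.2^2 + 0.192 * 249 - 44
CN = 22.14144 + 47.808 - 44 = 25.94944

25.94944


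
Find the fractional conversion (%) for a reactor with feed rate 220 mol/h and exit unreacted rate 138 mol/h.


X = (F_in - F_out) / F_in * 100
Moles reacted = 220 - 138 = 82
X = 82 / 220 * 100
= 0.3727 * 100
= 37.27 %

37.27 %
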